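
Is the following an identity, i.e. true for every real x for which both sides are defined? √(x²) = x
Claim: √(x²) = x.
Test a specific point where both sides are defined: x = -2.
LHS = √(x²) ≈ 2.0000
RHS = x ≈ -2.0000
Since 2.0000 ≠ -2.0000, the equation fails at this point, so it cannot hold for every real x for which both sides are defined.
√(x²) = |x|, which differs from x whenever x < 0 (both sides are defined for every real x).

Conclusion: No, this is NOT an identity.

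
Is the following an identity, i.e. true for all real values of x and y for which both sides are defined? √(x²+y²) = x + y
Claim: √(x²+y²) = x + y.
Test a specific point where both sides are defined: x = -2, y = 2.
LHS = √(x²+y²) ≈ 2.8284
RHS = x + y ≈ 0.0000
Since 2.8284 ≠ 0.0000, the equation fails at this point, so it cannot hold for all real values of x and y for which both sides are defined.
(x+y)² = x² + 2xy + y², not x² + y², so the square root does not split this way.

Conclusion: No, this is NOT an identity.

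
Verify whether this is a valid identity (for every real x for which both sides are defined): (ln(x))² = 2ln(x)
Claim: (ln(x))² = 2ln(x).
Test a specific point where both sides are defined: x = 4.
LHS = (ln(x))² ≈ 1.9218
RHS = 2ln(x) ≈ 2.7726
Since 1.9218 ≠ 2.7726, the equation fails at this point, so it cannot hold for every real x for which both sides are defined.
2ln(x) equals ln(x²), which is not the same as (ln x)².

Conclusion: No, this is NOT an identity.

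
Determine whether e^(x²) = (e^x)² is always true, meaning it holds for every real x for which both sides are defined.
Claim: e^(x²) = (e^x)².
Test a specific point where both sides are defined: x = 3.
LHS = e^(x²) ≈ 8103.0839
RHS = (e^x)² ≈ 403.4288
Since 8103.0839 ≠ 403.4288, the equation fails at this point, so it cannot hold for every real x for which both sides are defined.
(e^x)² = e^(2x), and 2x ≠ x² in general.

Conclusion: No, this is NOT an identity.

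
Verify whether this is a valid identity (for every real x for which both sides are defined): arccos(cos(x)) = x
Claim: arccos(cos(x)) = x.
Test a specific point where both sides are defined: x = -π/6.
LHS = arccos(cos(x)) ≈ 0.5236
RHS = x ≈ -0.5236
Since 0.5236 ≠ -0.5236, the equation fails at this point, so it cannot hold for every real x for which both sides are defined.
arccos only returns values in [0, π], so arccos(cos(x)) = x holds only for x in that interval, not for all real x.

Conclusion: No, this is NOT an identity.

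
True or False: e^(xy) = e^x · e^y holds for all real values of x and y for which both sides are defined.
Claim: e^(xy) = e^x · e^y.
Test a specific point where both sides are defined: x = 3/2, y = 3/2.
LHS = e^(xy) ≈ 9.4877
RHS = e^x · e^y ≈ 20.0855
Since 9.4877 ≠ 20.0855, the equation fails at this point, so it cannot hold for all real values of x and y for which both sides are defined.
e^x · e^y = e^(x+y), not e^(xy).

Conclusion: False.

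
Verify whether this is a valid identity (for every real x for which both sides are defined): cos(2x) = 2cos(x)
No, this is NOT an identity.

Claim: cos(2x) = 2cos(x).
Test a specific point where both sides are defined: x = -π/4.
LHS = cos(2x) ≈ 0.0000
RHS = 2cos(x) ≈ 1.4142
Since 0.0000 ≠ 1.4142, the equation fails at this point, so it cannot hold for every real x for which both sides are defined.
The correct double-angle formula is cos(2x) = cos²x - sin²x.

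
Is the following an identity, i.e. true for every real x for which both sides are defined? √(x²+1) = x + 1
Claim: √(x²+1) = x + 1.
Test a specific point where both sides are defined: x = 2.
LHS = √(x²+1) ≈ 2.2361
RHS = x + 1 ≈ 3.0000
Since 2.2361 ≠ 3.0000, the equation fails at this point, so it cannot hold for every real x for which both sides are defined.
(x+1)² = x² + 2x + 1 ≠ x² + 1 unless x = 0.

Conclusion: No, this is NOT an identity.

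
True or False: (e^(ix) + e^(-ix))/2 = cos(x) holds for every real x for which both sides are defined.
True.

Claim: (e^(ix) + e^(-ix))/2 = cos(x).
Reasoning: By Euler's formula e^(ix) = cos(x) + i·sin(x) and e^(-ix) = cos(x) - i·sin(x). Adding cancels the sine terms: e^(ix) + e^(-ix) = 2cos(x); divide by 2.
So the two sides agree for every real x for which both sides are defined.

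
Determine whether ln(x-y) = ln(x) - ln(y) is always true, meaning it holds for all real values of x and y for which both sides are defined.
Claim: ln(x-y) = ln(x) - ln(y).
Test a specific point where both sides are defined: x = 5, y = 4.
LHS = ln(x-y) ≈ 0.0000
RHS = ln(x) - ln(y) ≈ 0.2231
Since 0.0000 ≠ 0.2231, the equation fails at this point, so it cannot hold for all real values of x and y for which both sides are defined.
ln(x) - ln(y) = ln(x/y), not ln(x-y).

Conclusion: No, this is NOT an identity.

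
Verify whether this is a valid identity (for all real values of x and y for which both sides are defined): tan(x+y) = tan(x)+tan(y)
No, this is NOT an identity.

Claim: tan(x+y) = tan(x)+tan(y).
Test a specific point where both sides are defined: x = -π/6, y = -π/6.
LHS = tan(x+y) ≈ -1.7321
RHS = tan(x)+tan(y) ≈ -1.1547
Since -1.7321 ≠ -1.1547, the equation fails at this point, so it cannot hold for all real values of x and y for which both sides are defined.
The correct formula is tan(x+y) = (tan(x) + tan(y))/(1 - tan(x)tan(y)).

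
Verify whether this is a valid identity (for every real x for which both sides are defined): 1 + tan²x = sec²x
Claim: 1 + tan²x = sec²x.
Reasoning: Start from sin²x + cos²x = 1 and divide every term by cos²x (allowed wherever tan x and sec x are defined): tan²x + 1 = 1/cos²x = sec²x.
So the two sides agree for every real x for which both sides are defined.

Conclusion: Yes, this is an identity.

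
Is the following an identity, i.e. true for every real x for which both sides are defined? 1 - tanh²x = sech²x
Claim: 1 - tanh²x = sech²x.
Reasoning: Divide cosh²x - sinh²x = 1 through by cosh²x (never zero): 1 - tanh²x = 1/cosh²x = sech²x.
So the two sides agree for every real x for which both sides are defined.

Conclusion: Yes, this is an identity.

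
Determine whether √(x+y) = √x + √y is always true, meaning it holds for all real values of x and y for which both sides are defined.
No, this is NOT an identity.

Claim: √(x+y) = √x + √y.
Test a specific point where both sides are defined: x = 4, y = 2.
LHS = √(x+y) ≈ 2.4495
RHS = √x + √y ≈ 3.4142
Since 2.4495 ≠ 3.4142, the equation fails at this point, so it cannot hold for all real values of x and y for which both sides are defined.
Squaring the right side gives x + 2√(xy) + y, not x + y.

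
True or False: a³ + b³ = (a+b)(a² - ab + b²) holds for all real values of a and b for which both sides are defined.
True.

Claim: a³ + b³ = (a+b)(a² - ab + b²).
Reasoning: Expand the right side: (a+b)(a² - ab + b²) = a³ - a²b + ab² + a²b - ab² + b³ = a³ + b³ (the middle terms cancel in pairs).
So the two sides agree for all real values of a and b for which both sides are defined.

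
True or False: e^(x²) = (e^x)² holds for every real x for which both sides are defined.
False.

Claim: e^(x²) = (e^x)².
Test a specific point where both sides are defined: x = 3.
LHS = e^(x²) ≈ 8103.0839
RHS = (e^x)² ≈ 403.4288
Since 8103.0839 ≠ 403.4288, the equation fails at this point, so it cannot hold for every real x for which both sides are defined.
(e^x)² = e^(2x), and 2x ≠ x² in general.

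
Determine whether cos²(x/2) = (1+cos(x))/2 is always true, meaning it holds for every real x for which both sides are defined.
Yes, this is an identity.

Claim: cos²(x/2) = (1+cos(x))/2.
Reasoning: Use cos(2θ) = 2cos²θ - 1 with θ = x/2: cos(x) = 2cos²(x/2) - 1. Solving for cos²(x/2) gives (1 + cos(x))/2.
So the two sides agree for every real x for which both sides are defined.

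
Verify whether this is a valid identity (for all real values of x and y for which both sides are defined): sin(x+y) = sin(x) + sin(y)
No, this is NOT an identity.

Claim: sin(x+y) = sin(x) + sin(y).
Test a specific point where both sides are defined: x = 3π/4, y = -π/4.
LHS = sin(x+y) ≈ 1.0000
RHS = sin(x) + sin(y) ≈ 0.0000
Since 1.0000 ≠ 0.0000, the equation fails at this point, so it cannot hold for all real values of x and y for which both sides are defined.
The correct expansion is sin(x+y) = sin(x)cos(y) + cos(x)sin(y); sine is not additive.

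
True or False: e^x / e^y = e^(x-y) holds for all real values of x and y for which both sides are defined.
True.

Claim: e^x / e^y = e^(x-y).
Reasoning: 1/e^y = e^(-y), so e^x / e^y = e^x · e^(-y) = e^(x + (-y)) = e^(x-y) by the product rule for exponents.
So the two sides agree for all real values of x and y for which both sides are defined.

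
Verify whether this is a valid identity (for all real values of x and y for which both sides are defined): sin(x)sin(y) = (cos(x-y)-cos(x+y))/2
Yes, this is an identity.

Claim: sin(x)sin(y) = (cos(x-y)-cos(x+y))/2.
Reasoning: cos(x-y) = cos(x)cos(y) + sin(x)sin(y) and cos(x+y) = cos(x)cos(y) - sin(x)sin(y). Subtracting, cos(x-y) - cos(x+y) = 2sin(x)sin(y); divide by 2.
So the two sides agree for all real values of x and y for which both sides are defined.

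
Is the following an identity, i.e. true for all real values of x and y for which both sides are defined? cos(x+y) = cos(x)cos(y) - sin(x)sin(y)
Claim: cos(x+y) = cos(x)cos(y) - sin(x)sin(y).
Reasoning: By Euler's formula e^(i(x+y)) = e^(ix)·e^(iy) = (cos x + i·sin x)(cos y + i·sin y). The real part of the left side is cos(x+y); the real part of the product is cos(x)cos(y) - sin(x)sin(y) (since i·i = -1).
So the two sides agree for all real values of x and y for which both sides are defined.

Conclusion: Yes, this is an identity.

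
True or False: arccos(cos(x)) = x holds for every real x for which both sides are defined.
False.

Claim: arccos(cos(x)) = x.
Test a specific point where both sides are defined: x = -π/6.
LHS = arccos(cos(x)) ≈ 0.5236
RHS = x ≈ -0.5236
Since 0.5236 ≠ -0.5236, the equation fails at this point, so it cannot hold for every real x for which both sides are defined.
arccos only returns values in [0, π], so arccos(cos(x)) = x holds only for x in that interval, not for all real x.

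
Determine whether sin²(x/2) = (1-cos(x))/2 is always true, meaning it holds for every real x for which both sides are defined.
Yes, this is an identity.

Claim: sin²(x/2) = (1-cos(x))/2.
Reasoning: Use cos(2θ) = 1 - 2sin²θ with θ = x/2: cos(x) = 1 - 2sin²(x/2). Solving for sin²(x/2) gives (1 - cos(x))/2.
So the two sides agree for every real x for which both sides are defined.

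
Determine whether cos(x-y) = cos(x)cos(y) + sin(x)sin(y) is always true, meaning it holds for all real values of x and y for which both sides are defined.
Claim: cos(x-y) = cos(x)cos(y) + sin(x)sin(y).
Reasoning: Replace y by -y in cos(x+y) = cos(x)cos(y) - sin(x)sin(y) and use cos(-y) = cos(y), sin(-y) = -sin(y): cos(x-y) = cos(x)cos(y) + sin(x)sin(y).
So the two sides agree for all real values of x and y for which both sides are defined.

Conclusion: Yes, this is an identity.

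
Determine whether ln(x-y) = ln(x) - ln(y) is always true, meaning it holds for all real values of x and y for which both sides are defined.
No, this is NOT an identity.

Claim: ln(x-y) = ln(x) - ln(y).
Test a specific point where both sides are defined: x = 1, y = 1/2.
LHS = ln(x-y) ≈ -0.6931
RHS = ln(x) - ln(y) ≈ 0.6931
Since -0.6931 ≠ 0.6931, the equation fails at this point, so it cannot hold for all real values of x and y for which both sides are defined.
ln(x) - ln(y) = ln(x/y), not ln(x-y).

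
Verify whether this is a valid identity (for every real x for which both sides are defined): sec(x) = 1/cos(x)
Claim: sec(x) = 1/cos(x).
Reasoning: sec(x) is by definition the reciprocal of cos(x), wherever cos(x) ≠ 0.
So the two sides agree for every real x for which both sides are defined.

Conclusion: Yes, this is an identity.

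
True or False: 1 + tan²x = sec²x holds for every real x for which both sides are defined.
True.

Claim: 1 + tan²x = sec²x.
Reasoning: Start from sin²x + cos²x = 1 and divide every term by cos²x (allowed wherever tan x and sec x are defined): tan²x + 1 = 1/cos²x = sec²x.
So the two sides agree for every real x for which both sides are defined.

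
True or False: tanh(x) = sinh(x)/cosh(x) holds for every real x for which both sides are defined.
True.

Claim: tanh(x) = sinh(x)/cosh(x).
Reasoning: tanh(x) is defined as sinh(x)/cosh(x) = (e^x - e^-x)/(e^x + e^-x); cosh(x) ≥ 1 is never zero, so this holds for every real x.
So the two sides agree for every real x for which both sides are defined.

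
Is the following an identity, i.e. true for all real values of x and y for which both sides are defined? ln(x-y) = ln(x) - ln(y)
Claim: ln(x-y) = ln(x) - ln(y).
Test a specific point where both sides are defined: x = 2, y = 1.
LHS = ln(x-y) ≈ 0.0000
RHS = ln(x) - ln(y) ≈ 0.6931
Since 0.0000 ≠ 0.6931, the equation fails at this point, so it cannot hold for all real values of x and y for which both sides are defined.
ln(x) - ln(y) = ln(x/y), not ln(x-y).

Conclusion: No, this is NOT an identity.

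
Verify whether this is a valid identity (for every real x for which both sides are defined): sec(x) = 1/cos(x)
Claim: sec(x) = 1/cos(x).
Reasoning: sec(x) is by definition the reciprocal of cos(x), wherever cos(x) ≠ 0.
So the two sides agree for every real x for which both sides are defined.

Conclusion: Yes, this is an identity.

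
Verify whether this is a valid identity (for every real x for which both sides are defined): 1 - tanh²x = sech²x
Yes, this is an identity.

Claim: 1 - tanh²x = sech²x.
Reasoning: Divide cosh²x - sinh²x = 1 through by cosh²x (never zero): 1 - tanh²x = 1/cosh²x = sech²x.
So the two sides agree for every real x for which both sides are defined.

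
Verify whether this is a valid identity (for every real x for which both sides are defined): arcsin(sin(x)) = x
No, this is NOT an identity.

Claim: arcsin(sin(x)) = x.
Test a specific point where both sides are defined: x = π.
LHS = arcsin(sin(x)) ≈ 0.0000
RHS = x ≈ 3.1416
Since 0.0000 ≠ 3.1416, the equation fails at this point, so it cannot hold for every real x for which both sides are defined.
arcsin only returns values in [-π/2, π/2], so arcsin(sin(x)) = x holds only for x in that interval, not for all real x.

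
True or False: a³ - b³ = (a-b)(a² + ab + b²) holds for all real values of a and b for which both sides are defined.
True.

Claim: a³ - b³ = (a-b)(a² + ab + b²).
Reasoning: Expand the right side: (a-b)(a² + ab + b²) = a³ + a²b + ab² - a²b - ab² - b³ = a³ - b³ (the middle terms cancel in pairs).
So the two sides agree for all real values of a and b for which both sides are defined.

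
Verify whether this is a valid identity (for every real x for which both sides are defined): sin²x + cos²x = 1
Claim: sin²x + cos²x = 1.
Reasoning: The point (cos x, sin x) lies on the unit circle X² + Y² = 1, so cos²x + sin²x = 1 for every real x.
So the two sides agree for every real x for which both sides are defined.

Conclusion: Yes, this is an identity.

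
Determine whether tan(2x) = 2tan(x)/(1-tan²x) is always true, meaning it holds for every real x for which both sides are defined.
Yes, this is an identity.

Claim: tan(2x) = 2tan(x)/(1-tan²x).
Reasoning: tan(2x) = sin(2x)/cos(2x) = 2sin(x)cos(x) / (cos²x - sin²x). Divide numerator and denominator by cos²x: 2tan(x) / (1 - tan²x).
So the two sides agree for every real x for which both sides are defined.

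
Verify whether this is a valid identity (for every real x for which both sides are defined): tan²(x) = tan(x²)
No, this is NOT an identity.

Claim: tan²(x) = tan(x²).
Test a specific point where both sides are defined: x = π/4.
LHS = tan²(x) ≈ 1.0000
RHS = tan(x²) ≈ 0.7092
Since 1.0000 ≠ 0.7092, the equation fails at this point, so it cannot hold for every real x for which both sides are defined.
tan²(x) means (tan x)², squaring the output; tan(x²) squares the input. These are different functions.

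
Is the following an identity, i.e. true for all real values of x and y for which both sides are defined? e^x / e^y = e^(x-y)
Claim: e^x / e^y = e^(x-y).
Reasoning: 1/e^y = e^(-y), so e^x / e^y = e^x · e^(-y) = e^(x + (-y)) = e^(x-y) by the product rule for exponents.
So the two sides agree for all real values of x and y for which both sides are defined.

Conclusion: Yes, this is an identity.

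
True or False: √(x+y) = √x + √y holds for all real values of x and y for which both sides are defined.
False.

Claim: √(x+y) = √x + √y.
Test a specific point where both sides are defined: x = 4, y = 5.
LHS = √(x+y) ≈ 3.0000
RHS = √x + √y ≈ 4.2361
Since 3.0000 ≠ 4.2361, the equation fails at this point, so it cannot hold for all real values of x and y for which both sides are defined.
Squaring the right side gives x + 2√(xy) + y, not x + y.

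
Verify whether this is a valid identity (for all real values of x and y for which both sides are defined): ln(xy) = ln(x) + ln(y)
Claim: ln(xy) = ln(x) + ln(y).
Reasoning: Both sides are simultaneously defined only when x, y > 0. Write x = e^p, y = e^q (p = ln x, q = ln y). Then xy = e^p · e^q = e^(p+q), so ln(xy) = p + q = ln(x) + ln(y).
So the two sides agree for all real values of x and y for which both sides are defined.

Conclusion: Yes, this is an identity.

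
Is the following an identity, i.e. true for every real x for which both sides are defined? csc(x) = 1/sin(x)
Claim: csc(x) = 1/sin(x).
Reasoning: csc(x) is by definition the reciprocal of sin(x), wherever sin(x) ≠ 0.
So the two sides agree for every real x for which both sides are defined.

Conclusion: Yes, this is an identity.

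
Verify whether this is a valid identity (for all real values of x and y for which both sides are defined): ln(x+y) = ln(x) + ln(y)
Claim: ln(x+y) = ln(x) + ln(y).
Test a specific point where both sides are defined: x = 5, y = 2.
LHS = ln(x+y) ≈ 1.9459
RHS = ln(x) + ln(y) ≈ 2.3026
Since 1.9459 ≠ 2.3026, the equation fails at this point, so it cannot hold for all real values of x and y for which both sides are defined.
ln(x) + ln(y) = ln(xy), not ln(x+y).

Conclusion: No, this is NOT an identity.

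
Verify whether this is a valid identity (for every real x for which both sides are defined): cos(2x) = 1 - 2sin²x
Yes, this is an identity.

Claim: cos(2x) = 1 - 2sin²x.
Reasoning: cos(2x) = cos²x - sin²x. Replace cos²x by 1 - sin²x: (1 - sin²x) - sin²x = 1 - 2sin²x.
So the two sides agree for every real x for which both sides are defined.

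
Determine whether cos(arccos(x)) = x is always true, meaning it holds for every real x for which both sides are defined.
Claim: cos(arccos(x)) = x.
Reasoning: For -1 ≤ x ≤ 1 (where arccos is defined), arccos(x) is by definition an angle whose cosine equals x. Taking the cosine of that angle returns x. (Note the other order, arccos(cos x) = x, is NOT an identity.)
So the two sides agree for every real x for which both sides are defined.

Conclusion: Yes, this is an identity.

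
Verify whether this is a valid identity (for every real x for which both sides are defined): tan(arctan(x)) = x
Claim: tan(arctan(x)) = x.
Reasoning: For every real x, arctan(x) is by definition the angle in (-π/2, π/2) whose tangent equals x. Taking the tangent of that angle returns x.
So the two sides agree for every real x for which both sides are defined.

Conclusion: Yes, this is an identity.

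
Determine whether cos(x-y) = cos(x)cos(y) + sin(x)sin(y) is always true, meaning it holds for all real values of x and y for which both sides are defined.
Claim: cos(x-y) = cos(x)cos(y) + sin(x)sin(y).
Reasoning: Replace y by -y in cos(x+y) = cos(x)cos(y) - sin(x)sin(y) and use cos(-y) = cos(y), sin(-y) = -sin(y): cos(x-y) = cos(x)cos(y) + sin(x)sin(y).
So the two sides agree for all real values of x and y for which both sides are defined.

Conclusion: Yes, this is an identity.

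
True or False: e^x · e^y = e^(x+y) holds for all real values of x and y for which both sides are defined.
Claim: e^x · e^y = e^(x+y).
Reasoning: This is the law of exponents for a common base: multiplying powers adds exponents. E.g. from the series, (Σ x^j/j!)(Σ y^k/k!) = Σ_m (Σ_{j+k=m} x^j y^k/(j!k!)) = Σ_m (x+y)^m/m! by the binomial theorem.
So the two sides agree for all real values of x and y for which both sides are defined.

Conclusion: True.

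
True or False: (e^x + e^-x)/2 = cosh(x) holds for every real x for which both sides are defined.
Claim: (e^x + e^-x)/2 = cosh(x).
Reasoning: This is exactly the definition of the hyperbolic cosine: cosh(x) := (e^x + e^-x)/2.
So the two sides agree for every real x for which both sides are defined.

Conclusion: True.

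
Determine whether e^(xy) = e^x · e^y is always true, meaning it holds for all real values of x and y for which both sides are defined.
No, this is NOT an identity.

Claim: e^(xy) = e^x · e^y.
Test a specific point where both sides are defined: x = -2, y = 3/2.
LHS = e^(xy) ≈ 0.0498
RHS = e^x · e^y ≈ 0.6065
Since 0.0498 ≠ 0.6065, the equation fails at this point, so it cannot hold for all real values of x and y for which both sides are defined.
e^x · e^y = e^(x+y), not e^(xy).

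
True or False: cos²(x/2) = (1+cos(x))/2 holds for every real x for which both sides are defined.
Claim: cos²(x/2) = (1+cos(x))/2.
Reasoning: Use cos(2θ) = 2cos²θ - 1 with θ = x/2: cos(x) = 2cos²(x/2) - 1. Solving for cos²(x/2) gives (1 + cos(x))/2.
So the two sides agree for every real x for which both sides are defined.

Conclusion: True.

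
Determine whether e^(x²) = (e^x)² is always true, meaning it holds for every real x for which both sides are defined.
No, this is NOT an identity.

Claim: e^(x²) = (e^x)².
Test a specific point where both sides are defined: x = -2.
LHS = e^(x²) ≈ 54.5982
RHS = (e^x)² ≈ 0.0183
Since 54.5982 ≠ 0.0183, the equation fails at this point, so it cannot hold for every real x for which both sides are defined.
(e^x)² = e^(2x), and 2x ≠ x² in general.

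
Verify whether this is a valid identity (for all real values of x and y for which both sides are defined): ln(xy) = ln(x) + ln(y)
Claim: ln(xy) = ln(x) + ln(y).
Reasoning: Both sides are simultaneously defined only when x, y > 0. Write x = e^p, y = e^q (p = ln x, q = ln y). Then xy = e^p · e^q = e^(p+q), so ln(xy) = p + q = ln(x) + ln(y).
So the two sides agree for all real values of x and y for which both sides are defined.

Conclusion: Yes, this is an identity.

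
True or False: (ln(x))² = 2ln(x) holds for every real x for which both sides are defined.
Claim: (ln(x))² = 2ln(x).
Test a specific point where both sides are defined: x = 2.
LHS = (ln(x))² ≈ 0.4805
RHS = 2ln(x) ≈ 1.3863
Since 0.4805 ≠ 1.3863, the equation fails at this point, so it cannot hold for every real x for which both sides are defined.
2ln(x) equals ln(x²), which is not the same as (ln x)².

Conclusion: False.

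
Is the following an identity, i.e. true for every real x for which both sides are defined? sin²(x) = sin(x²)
Claim: sin²(x) = sin(x²).
Test a specific point where both sides are defined: x = π/2.
LHS = sin²(x) ≈ 1.0000
RHS = sin(x²) ≈ 0.6243
Since 1.0000 ≠ 0.6243, the equation fails at this point, so it cannot hold for every real x for which both sides are defined.
sin²(x) means (sin x)², squaring the output; sin(x²) squares the input. These are different functions.

Conclusion: No, this is NOT an identity.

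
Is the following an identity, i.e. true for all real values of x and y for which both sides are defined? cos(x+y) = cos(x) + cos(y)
Claim: cos(x+y) = cos(x) + cos(y).
Test a specific point where both sides are defined: x = 2π/3, y = -π/4.
LHS = cos(x+y) ≈ 0.2588
RHS = cos(x) + cos(y) ≈ 0.2071
Since 0.2588 ≠ 0.2071, the equation fails at this point, so it cannot hold for all real values of x and y for which both sides are defined.
The correct expansion is cos(x+y) = cos(x)cos(y) - sin(x)sin(y); cosine is not additive.

Conclusion: No, this is NOT an identity.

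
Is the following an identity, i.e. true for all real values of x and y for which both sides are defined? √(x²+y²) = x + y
Claim: √(x²+y²) = x + y.
Test a specific point where both sides are defined: x = 2, y = 3.
LHS = √(x²+y²) ≈ 3.6056
RHS = x + y ≈ 5.0000
Since 3.6056 ≠ 5.0000, the equation fails at this point, so it cannot hold for all real values of x and y for which both sides are defined.
(x+y)² = x² + 2xy + y², not x² + y², so the square root does not split this way.

Conclusion: No, this is NOT an identity.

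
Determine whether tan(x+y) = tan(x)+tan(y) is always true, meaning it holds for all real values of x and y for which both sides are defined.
No, this is NOT an identity.

Claim: tan(x+y) = tan(x)+tan(y).
Test a specific point where both sides are defined: x = -π/6, y = π/3.
LHS = tan(x+y) ≈ 0.5774
RHS = tan(x)+tan(y) ≈ 1.1547
Since 0.5774 ≠ 1.1547, the equation fails at this point, so it cannot hold for all real values of x and y for which both sides are defined.
The correct formula is tan(x+y) = (tan(x) + tan(y))/(1 - tan(x)tan(y)).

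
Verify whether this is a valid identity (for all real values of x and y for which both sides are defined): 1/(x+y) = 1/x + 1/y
Claim: 1/(x+y) = 1/x + 1/y.
Test a specific point where both sides are defined: x = 1/2, y = 3.
LHS = 1/(x+y) ≈ 0.2857
RHS = 1/x + 1/y ≈ 2.3333
Since 0.2857 ≠ 2.3333, the equation fails at this point, so it cannot hold for all real values of x and y for which both sides are defined.
1/x + 1/y = (x+y)/(xy), which is not 1/(x+y).

Conclusion: No, this is NOT an identity.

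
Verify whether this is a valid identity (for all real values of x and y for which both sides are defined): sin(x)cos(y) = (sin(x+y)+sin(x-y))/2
Yes, this is an identity.

Claim: sin(x)cos(y) = (sin(x+y)+sin(x-y))/2.
Reasoning: sin(x+y) = sin(x)cos(y) + cos(x)sin(y) and sin(x-y) = sin(x)cos(y) - cos(x)sin(y). Adding, sin(x+y) + sin(x-y) = 2sin(x)cos(y); divide by 2.
So the two sides agree for all real values of x and y for which both sides are defined.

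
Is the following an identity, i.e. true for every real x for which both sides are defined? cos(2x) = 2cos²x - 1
Yes, this is an identity.

Claim: cos(2x) = 2cos²x - 1.
Reasoning: cos(2x) = cos²x - sin²x. Replace sin²x by 1 - cos²x: cos²x - (1 - cos²x) = 2cos²x - 1.
So the two sides agree for every real x for which both sides are defined.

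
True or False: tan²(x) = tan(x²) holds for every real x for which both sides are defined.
False.

Claim: tan²(x) = tan(x²).
Test a specific point where both sides are defined: x = π/6.
LHS = tan²(x) ≈ 0.3333
RHS = tan(x²) ≈ 0.2812
Since 0.3333 ≠ 0.2812, the equation fails at this point, so it cannot hold for every real x for which both sides are defined.
tan²(x) means (tan x)², squaring the output; tan(x²) squares the input. These are different functions.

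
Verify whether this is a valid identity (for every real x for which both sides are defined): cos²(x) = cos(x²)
No, this is NOT an identity.

Claim: cos²(x) = cos(x²).
Test a specific point where both sides are defined: x = -π/6.
LHS = cos²(x) ≈ 0.7500
RHS = cos(x²) ≈ 0.9627
Since 0.7500 ≠ 0.9627, the equation fails at this point, so it cannot hold for every real x for which both sides are defined.
cos²(x) means (cos x)², squaring the output; cos(x²) squares the input. These are different functions.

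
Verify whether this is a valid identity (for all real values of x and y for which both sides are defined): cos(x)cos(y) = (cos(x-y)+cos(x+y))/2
Claim: cos(x)cos(y) = (cos(x-y)+cos(x+y))/2.
Reasoning: cos(x-y) = cos(x)cos(y) + sin(x)sin(y) and cos(x+y) = cos(x)cos(y) - sin(x)sin(y). Adding, cos(x-y) + cos(x+y) = 2cos(x)cos(y); divide by 2.
So the two sides agree for all real values of x and y for which both sides are defined.

Conclusion: Yes, this is an identity.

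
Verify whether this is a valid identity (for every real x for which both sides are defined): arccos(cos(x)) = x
No, this is NOT an identity.

Claim: arccos(cos(x)) = x.
Test a specific point where both sides are defined: x = -π/6.
LHS = arccos(cos(x)) ≈ 0.5236
RHS = x ≈ -0.5236
Since 0.5236 ≠ -0.5236, the equation fails at this point, so it cannot hold for every real x for which both sides are defined.
arccos only returns values in [0, π], so arccos(cos(x)) = x holds only for x in that interval, not for all real x.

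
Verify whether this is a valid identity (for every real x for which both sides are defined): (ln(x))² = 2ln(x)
No, this is NOT an identity.

Claim: (ln(x))² = 2ln(x).
Test a specific point where both sides are defined: x = 2.
LHS = (ln(x))² ≈ 0.4805
RHS = 2ln(x) ≈ 1.3863
Since 0.4805 ≠ 1.3863, the equation fails at this point, so it cannot hold for every real x for which both sides are defined.
2ln(x) equals ln(x²), which is not the same as (ln x)².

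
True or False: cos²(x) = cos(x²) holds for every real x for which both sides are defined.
Claim: cos²(x) = cos(x²).
Test a specific point where both sides are defined: x = π/6.
LHS = cos²(x) ≈ 0.7500
RHS = cos(x²) ≈ 0.9627
Since 0.7500 ≠ 0.9627, the equation fails at this point, so it cannot hold for every real x for which both sides are defined.
cos²(x) means (cos x)², squaring the output; cos(x²) squares the input. These are different functions.

Conclusion: False.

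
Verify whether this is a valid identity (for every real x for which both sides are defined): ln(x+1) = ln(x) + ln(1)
No, this is NOT an identity.

Claim: ln(x+1) = ln(x) + ln(1).
Test a specific point where both sides are defined: x = 2.
LHS = ln(x+1) ≈ 1.0986
RHS = ln(x) + ln(1) ≈ 0.6931
Since 1.0986 ≠ 0.6931, the equation fails at this point, so it cannot hold for every real x for which both sides are defined.
ln(1) = 0, so the right side is just ln(x), which differs from ln(x+1).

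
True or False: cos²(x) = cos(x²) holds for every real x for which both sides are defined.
Claim: cos²(x) = cos(x²).
Test a specific point where both sides are defined: x = -π/4.
LHS = cos²(x) ≈ 0.5000
RHS = cos(x²) ≈ 0.8157
Since 0.5000 ≠ 0.8157, the equation fails at this point, so it cannot hold for every real x for which both sides are defined.
cos²(x) means (cos x)², squaring the output; cos(x²) squares the input. These are different functions.

Conclusion: False.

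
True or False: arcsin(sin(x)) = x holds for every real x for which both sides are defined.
Claim: arcsin(sin(x)) = x.
Test a specific point where both sides are defined: x = 3π/4.
LHS = arcsin(sin(x)) ≈ 0.7854
RHS = x ≈ 2.3562
Since 0.7854 ≠ 2.3562, the equation fails at this point, so it cannot hold for every real x for which both sides are defined.
arcsin only returns values in [-π/2, π/2], so arcsin(sin(x)) = x holds only for x in that interval, not for all real x.

Conclusion: False.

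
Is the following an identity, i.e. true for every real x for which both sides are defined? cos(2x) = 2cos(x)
No, this is NOT an identity.

Claim: cos(2x) = 2cos(x).
Test a specific point where both sides are defined: x = π/2.
LHS = cos(2x) ≈ -1.0000
RHS = 2cos(x) ≈ 0.0000
Since -1.0000 ≠ 0.0000, the equation fails at this point, so it cannot hold for every real x for which both sides are defined.
The correct double-angle formula is cos(2x) = cos²x - sin²x.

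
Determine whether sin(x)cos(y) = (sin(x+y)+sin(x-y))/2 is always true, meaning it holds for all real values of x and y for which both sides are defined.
Claim: sin(x)cos(y) = (sin(x+y)+sin(x-y))/2.
Reasoning: sin(x+y) = sin(x)cos(y) + cos(x)sin(y) and sin(x-y) = sin(x)cos(y) - cos(x)sin(y). Adding, sin(x+y) + sin(x-y) = 2sin(x)cos(y); divide by 2.
So the two sides agree for all real values of x and y for which both sides are defined.

Conclusion: Yes, this is an identity.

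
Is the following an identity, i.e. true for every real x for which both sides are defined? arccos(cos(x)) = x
No, this is NOT an identity.

Claim: arccos(cos(x)) = x.
Test a specific point where both sides are defined: x = -π/6.
LHS = arccos(cos(x)) ≈ 0.5236
RHS = x ≈ -0.5236
Since 0.5236 ≠ -0.5236, the equation fails at this point, so it cannot hold for every real x for which both sides are defined.
arccos only returns values in [0, π], so arccos(cos(x)) = x holds only for x in that interval, not for all real x.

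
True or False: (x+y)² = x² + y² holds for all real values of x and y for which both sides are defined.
False.

Claim: (x+y)² = x² + y².
Test a specific point where both sides are defined: x = -3, y = -2.
LHS = (x+y)² ≈ 25.0000
RHS = x² + y² ≈ 13.0000
Since 25.0000 ≠ 13.0000, the equation fails at this point, so it cannot hold for all real values of x and y for which both sides are defined.
The correct expansion is (x+y)² = x² + 2xy + y²; the cross term 2xy is missing.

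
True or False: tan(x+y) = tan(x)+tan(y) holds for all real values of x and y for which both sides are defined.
Claim: tan(x+y) = tan(x)+tan(y).
Test a specific point where both sides are defined: x = -π/4, y = π/6.
LHS = tan(x+y) ≈ -0.2679
RHS = tan(x)+tan(y) ≈ -0.4226
Since -0.2679 ≠ -0.4226, the equation fails at this point, so it cannot hold for all real values of x and y for which both sides are defined.
The correct formula is tan(x+y) = (tan(x) + tan(y))/(1 - tan(x)tan(y)).

Conclusion: False.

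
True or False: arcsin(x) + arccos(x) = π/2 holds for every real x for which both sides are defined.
True.

Claim: arcsin(x) + arccos(x) = π/2.
Reasoning: Both sides are defined for -1 ≤ x ≤ 1. Let θ = arcsin(x), so sin θ = x and θ ∈ [-π/2, π/2]. Then cos(π/2 - θ) = sin θ = x and π/2 - θ ∈ [0, π], which is exactly the range of arccos, so arccos(x) = π/2 - θ. Adding: arcsin(x) + arccos(x) = θ + (π/2 - θ) = π/2.
So the two sides agree for every real x for which both sides are defined.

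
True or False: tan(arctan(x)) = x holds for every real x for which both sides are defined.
Claim: tan(arctan(x)) = x.
Reasoning: For every real x, arctan(x) is by definition the angle in (-π/2, π/2) whose tangent equals x. Taking the tangent of that angle returns x.
So the two sides agree for every real x for which both sides are defined.

Conclusion: True.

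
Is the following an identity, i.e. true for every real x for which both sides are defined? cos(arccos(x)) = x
Claim: cos(arccos(x)) = x.
Reasoning: For -1 ≤ x ≤ 1 (where arccos is defined), arccos(x) is by definition an angle whose cosine equals x. Taking the cosine of that angle returns x. (Note the other order, arccos(cos x) = x, is NOT an identity.)
So the two sides agree for every real x for which both sides are defined.

Conclusion: Yes, this is an identity.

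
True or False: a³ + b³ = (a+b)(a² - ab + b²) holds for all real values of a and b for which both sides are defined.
Claim: a³ + b³ = (a+b)(a² - ab + b²).
Reasoning: Expand the right side: (a+b)(a² - ab + b²) = a³ - a²b + ab² + a²b - ab² + b³ = a³ + b³ (the middle terms cancel in pairs).
So the two sides agree for all real values of a and b for which both sides are defined.

Conclusion: True.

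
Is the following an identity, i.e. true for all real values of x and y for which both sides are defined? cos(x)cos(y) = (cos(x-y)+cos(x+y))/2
Claim: cos(x)cos(y) = (cos(x-y)+cos(x+y))/2.
Reasoning: cos(x-y) = cos(x)cos(y) + sin(x)sin(y) and cos(x+y) = cos(x)cos(y) - sin(x)sin(y). Adding, cos(x-y) + cos(x+y) = 2cos(x)cos(y); divide by 2.
So the two sides agree for all real values of x and y for which both sides are defined.

Conclusion: Yes, this is an identity.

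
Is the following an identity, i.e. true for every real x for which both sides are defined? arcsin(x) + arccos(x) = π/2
Yes, this is an identity.

Claim: arcsin(x) + arccos(x) = π/2.
Reasoning: Both sides are defined for -1 ≤ x ≤ 1. Let θ = arcsin(x), so sin θ = x and θ ∈ [-π/2, π/2]. Then cos(π/2 - θ) = sin θ = x and π/2 - θ ∈ [0, π], which is exactly the range of arccos, so arccos(x) = π/2 - θ. Adding: arcsin(x) + arccos(x) = θ + (π/2 - θ) = π/2.
So the two sides agree for every real x for which both sides are defined.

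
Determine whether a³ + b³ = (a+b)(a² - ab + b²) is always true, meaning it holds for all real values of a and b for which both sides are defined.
Yes, this is an identity.

Claim: a³ + b³ = (a+b)(a² - ab + b²).
Reasoning: Expand the right side: (a+b)(a² - ab + b²) = a³ - a²b + ab² + a²b - ab² + b³ = a³ + b³ (the middle terms cancel in pairs).
So the two sides agree for all real values of a and b for which both sides are defined.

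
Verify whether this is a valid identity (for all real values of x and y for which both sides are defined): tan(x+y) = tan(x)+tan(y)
No, this is NOT an identity.

Claim: tan(x+y) = tan(x)+tan(y).
Test a specific point where both sides are defined: x = 3π/4, y = -π/6.
LHS = tan(x+y) ≈ -3.7321
RHS = tan(x)+tan(y) ≈ -1.5774
Since -3.7321 ≠ -1.5774, the equation fails at this point, so it cannot hold for all real values of x and y for which both sides are defined.
The correct formula is tan(x+y) = (tan(x) + tan(y))/(1 - tan(x)tan(y)).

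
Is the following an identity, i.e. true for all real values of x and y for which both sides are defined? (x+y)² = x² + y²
No, this is NOT an identity.

Claim: (x+y)² = x² + y².
Test a specific point where both sides are defined: x = 3/2, y = 5.
LHS = (x+y)² ≈ 42.2500
RHS = x² + y² ≈ 27.2500
Since 42.2500 ≠ 27.2500, the equation fails at this point, so it cannot hold for all real values of x and y for which both sides are defined.
The correct expansion is (x+y)² = x² + 2xy + y²; the cross term 2xy is missing.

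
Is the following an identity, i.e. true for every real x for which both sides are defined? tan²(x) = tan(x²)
No, this is NOT an identity.

Claim: tan²(x) = tan(x²).
Test a specific point where both sides are defined: x = -π/4.
LHS = tan²(x) ≈ 1.0000
RHS = tan(x²) ≈ 0.7092
Since 1.0000 ≠ 0.7092, the equation fails at this point, so it cannot hold for every real x for which both sides are defined.
tan²(x) means (tan x)², squaring the output; tan(x²) squares the input. These are different functions.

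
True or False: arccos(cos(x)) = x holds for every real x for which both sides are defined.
Claim: arccos(cos(x)) = x.
Test a specific point where both sides are defined: x = -π/3.
LHS = arccos(cos(x)) ≈ 1.0472
RHS = x ≈ -1.0472
Since 1.0472 ≠ -1.0472, the equation fails at this point, so it cannot hold for every real x for which both sides are defined.
arccos only returns values in [0, π], so arccos(cos(x)) = x holds only for x in that interval, not for all real x.

Conclusion: False.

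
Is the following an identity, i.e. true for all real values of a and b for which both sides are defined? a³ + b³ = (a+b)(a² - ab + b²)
Claim: a³ + b³ = (a+b)(a² - ab + b²).
Reasoning: Expand the right side: (a+b)(a² - ab + b²) = a³ - a²b + ab² + a²b - ab² + b³ = a³ + b³ (the middle terms cancel in pairs).
So the two sides agree for all real values of a and b for which both sides are defined.

Conclusion: Yes, this is an identity.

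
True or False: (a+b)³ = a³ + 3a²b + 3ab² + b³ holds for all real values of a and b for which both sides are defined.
True.

Claim: (a+b)³ = a³ + 3a²b + 3ab² + b³.
Reasoning: (a+b)³ = (a+b)(a+b)² = (a+b)(a² + 2ab + b²) = a³ + 2a²b + ab² + a²b + 2ab² + b³ = a³ + 3a²b + 3ab² + b³.
So the two sides agree for all real values of a and b for which both sides are defined.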